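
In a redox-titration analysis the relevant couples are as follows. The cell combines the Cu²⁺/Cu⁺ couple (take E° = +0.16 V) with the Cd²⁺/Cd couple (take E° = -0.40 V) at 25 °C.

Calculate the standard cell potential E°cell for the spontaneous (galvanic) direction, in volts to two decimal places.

The Cu²⁺/Cu⁺ couple has the higher reduction potential, so it is the cathode; Cd²⁺/Cd is oxidised at the anode.
E°cell = E°(cathode) − E°(anode) = (+0.16) − (-0.40) = +0.56 V.

+0.56 V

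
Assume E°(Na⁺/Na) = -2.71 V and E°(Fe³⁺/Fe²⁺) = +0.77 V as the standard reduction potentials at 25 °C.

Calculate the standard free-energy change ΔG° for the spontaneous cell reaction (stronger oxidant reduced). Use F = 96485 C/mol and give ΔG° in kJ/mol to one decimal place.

-335.8 kJ/mol

Fe³⁺/Fe²⁺ (E° = +0.77 V) is the cathode; Na⁺/Na (E° = -2.71 V) is the anode, so E°cell = +3.48 V.
Balancing electrons gives n = 1 (lcm of 1 and 1).
ΔG° = −nFE° = −(1)(96485)(+3.48) = -335,768 J = -335.8 kJ/mol.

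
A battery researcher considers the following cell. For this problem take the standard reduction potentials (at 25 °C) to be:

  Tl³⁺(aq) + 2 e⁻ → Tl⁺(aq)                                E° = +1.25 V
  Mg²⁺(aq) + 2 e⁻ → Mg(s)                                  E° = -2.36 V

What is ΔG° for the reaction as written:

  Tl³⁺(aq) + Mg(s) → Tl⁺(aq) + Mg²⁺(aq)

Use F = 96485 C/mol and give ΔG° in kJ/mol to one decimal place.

-696.6 kJ/mol

As written, Tl³⁺/Tl⁺ is reduced (cathode) and Mg²⁺/Mg is oxidised (anode), so E°cell = (+1.25) − (-2.36) = +3.61 V.
Balancing electrons gives n = 2.
ΔG° = −nFE° = −(2)(96485)(+3.61) = -696,622 J = -696.6 kJ/mol.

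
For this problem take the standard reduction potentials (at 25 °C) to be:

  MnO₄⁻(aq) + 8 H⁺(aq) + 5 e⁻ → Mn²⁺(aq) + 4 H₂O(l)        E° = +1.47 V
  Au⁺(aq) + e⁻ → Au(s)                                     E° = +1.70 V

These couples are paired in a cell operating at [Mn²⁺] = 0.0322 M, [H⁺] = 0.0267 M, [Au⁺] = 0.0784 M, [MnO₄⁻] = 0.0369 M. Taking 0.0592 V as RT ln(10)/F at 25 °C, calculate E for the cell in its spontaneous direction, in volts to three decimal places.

Au⁺/Au is the cathode (higher E°), MnO₄⁻/Mn²⁺ the anode: E°cell = +1.70 − (+1.47) = +0.23 V, n = 5.
Overall: 5 Au⁺(aq) + Mn²⁺(aq) + 4 H₂O(l) → 5 Au(s) + MnO₄⁻(aq) + 8 H⁺(aq)
Q = [MnO₄⁻]·[H⁺]^8 / ([Au⁺]^5·[Mn²⁺]); log Q = -7.000.
E = E° − (0.0592/n) log Q = +0.23 − (0.0592/5)(-7.000) = +0.313 V.

+0.313 V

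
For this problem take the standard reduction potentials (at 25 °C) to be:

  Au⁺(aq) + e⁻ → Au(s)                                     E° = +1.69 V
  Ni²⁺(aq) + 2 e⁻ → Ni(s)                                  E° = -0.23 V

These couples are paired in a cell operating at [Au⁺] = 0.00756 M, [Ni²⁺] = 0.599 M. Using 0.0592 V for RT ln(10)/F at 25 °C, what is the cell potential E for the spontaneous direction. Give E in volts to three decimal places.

+1.801 V

Au⁺/Au is the cathode (higher E°), Ni²⁺/Ni the anode: E°cell = +1.69 − (-0.23) = +1.92 V, n = 2.
Overall: 2 Au⁺(aq) + Ni(s) → 2 Au(s) + Ni²⁺(aq)
Q = [Ni²⁺] / ([Au⁺]^2); log Q = 4.020.
E = E° − (0.0592/n) log Q = +1.92 − (0.0592/2)(4.020) = +1.801 V.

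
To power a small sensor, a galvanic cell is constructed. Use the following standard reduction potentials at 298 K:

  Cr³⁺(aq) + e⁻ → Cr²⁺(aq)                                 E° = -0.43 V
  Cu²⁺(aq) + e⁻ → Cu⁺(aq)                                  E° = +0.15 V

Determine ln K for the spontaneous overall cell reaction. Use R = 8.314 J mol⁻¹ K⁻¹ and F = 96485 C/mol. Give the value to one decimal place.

Cathode: Cu²⁺/Cu⁺; anode: Cr³⁺/Cr²⁺. E°cell = (+0.15) − (-0.43) = +0.58 V, with n = 1.
ΔG° = −nFE° = −RT ln K, so ln K = nFE°/(RT) = (1)(96485)(+0.58) / ((8.314)(298)) = 22.587.

22.6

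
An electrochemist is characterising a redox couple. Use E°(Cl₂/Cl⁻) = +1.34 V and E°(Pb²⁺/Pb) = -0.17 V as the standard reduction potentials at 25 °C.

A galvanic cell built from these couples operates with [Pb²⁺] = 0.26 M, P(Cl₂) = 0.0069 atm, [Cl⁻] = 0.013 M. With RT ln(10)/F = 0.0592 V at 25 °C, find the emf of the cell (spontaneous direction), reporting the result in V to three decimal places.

+1.575 V

Cl₂/Cl⁻ is the cathode (higher E°), Pb²⁺/Pb the anode: E°cell = +1.34 − (-0.17) = +1.51 V, n = 2.
Overall: Cl₂(g) + Pb(s) → 2 Cl⁻(aq) + Pb²⁺(aq)
Q = [Cl⁻]^2·[Pb²⁺] / (P(Cl₂)); log Q = -2.196.
E = E° − (0.0592/n) log Q = +1.51 − (0.0592/2)(-2.196) = +1.575 V.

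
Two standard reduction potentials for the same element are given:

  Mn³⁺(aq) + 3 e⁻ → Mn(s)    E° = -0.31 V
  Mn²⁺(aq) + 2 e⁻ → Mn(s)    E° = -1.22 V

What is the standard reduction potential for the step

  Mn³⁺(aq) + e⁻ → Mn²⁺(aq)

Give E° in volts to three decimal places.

Sequential free energies add, so n₃E°₃ = n₁E°₁ + n₂E°₂.
With n₃ = 3, and the known step contributing 2×(-1.22) V, the unknown satisfies 1·E° = 3×(-0.31) − 2×(-1.22) = +1.510.
E° = +1.510 / 1 = +1.510 V.

+1.510 V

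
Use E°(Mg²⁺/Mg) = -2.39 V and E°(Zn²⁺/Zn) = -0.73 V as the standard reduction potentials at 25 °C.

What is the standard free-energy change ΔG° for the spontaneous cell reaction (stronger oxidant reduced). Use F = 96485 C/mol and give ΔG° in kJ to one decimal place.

-320.3 kJ

Zn²⁺/Zn (E° = -0.73 V) is the cathode; Mg²⁺/Mg (E° = -2.39 V) is the anode, so E°cell = +1.66 V.
Balancing electrons gives n = 2 (lcm of 2 and 2).
ΔG° = −nFE° = −(2)(96485)(+1.66) = -320,330 J = -320.3 kJ.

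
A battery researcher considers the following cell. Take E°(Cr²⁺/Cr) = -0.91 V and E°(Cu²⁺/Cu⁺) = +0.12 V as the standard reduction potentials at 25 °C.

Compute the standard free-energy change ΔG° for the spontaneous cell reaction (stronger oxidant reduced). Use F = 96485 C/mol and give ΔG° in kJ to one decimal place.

-198.8 kJ

Cu²⁺/Cu⁺ (E° = +0.12 V) is the cathode; Cr²⁺/Cr (E° = -0.91 V) is the anode, so E°cell = +1.03 V.
Balancing electrons gives n = 2 (lcm of 1 and 2).
ΔG° = −nFE° = −(2)(96485)(+1.03) = -198,759 J = -198.8 kJ.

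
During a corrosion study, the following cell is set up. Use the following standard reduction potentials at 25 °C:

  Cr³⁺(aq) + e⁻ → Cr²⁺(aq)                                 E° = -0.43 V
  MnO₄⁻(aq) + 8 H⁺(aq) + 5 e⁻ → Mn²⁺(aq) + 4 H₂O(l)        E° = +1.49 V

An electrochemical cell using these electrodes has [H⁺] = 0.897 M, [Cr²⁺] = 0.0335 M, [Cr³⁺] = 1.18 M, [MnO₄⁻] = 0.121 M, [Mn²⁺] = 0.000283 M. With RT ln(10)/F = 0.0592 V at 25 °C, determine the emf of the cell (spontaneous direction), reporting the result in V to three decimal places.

+1.855 V

MnO₄⁻/Mn²⁺ is the cathode (higher E°), Cr³⁺/Cr²⁺ the anode: E°cell = +1.49 − (-0.43) = +1.92 V, n = 5.
Overall: MnO₄⁻(aq) + 8 H⁺(aq) + 5 Cr²⁺(aq) → Mn²⁺(aq) + 4 H₂O(l) + 5 Cr³⁺(aq)
Q = [Mn²⁺]·[Cr³⁺]^5 / ([MnO₄⁻]·[H⁺]^8·[Cr²⁺]^5); log Q = 5.481.
E = E° − (0.0592/n) log Q = +1.92 − (0.0592/5)(5.481) = +1.855 V.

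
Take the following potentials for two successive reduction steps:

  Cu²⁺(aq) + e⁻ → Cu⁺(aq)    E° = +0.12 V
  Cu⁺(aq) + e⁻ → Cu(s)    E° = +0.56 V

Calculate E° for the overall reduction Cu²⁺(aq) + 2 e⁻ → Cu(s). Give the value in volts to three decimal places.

Standard free energies of sequential steps add: ΔG°₃ = ΔG°₁ + ΔG°₂, so n₃E°₃ = n₁E°₁ + n₂E°₂.
E°₃ = (1×+0.12 + 1×+0.56) / 2 = (+0.680) / 2 = +0.340 V.

+0.340 V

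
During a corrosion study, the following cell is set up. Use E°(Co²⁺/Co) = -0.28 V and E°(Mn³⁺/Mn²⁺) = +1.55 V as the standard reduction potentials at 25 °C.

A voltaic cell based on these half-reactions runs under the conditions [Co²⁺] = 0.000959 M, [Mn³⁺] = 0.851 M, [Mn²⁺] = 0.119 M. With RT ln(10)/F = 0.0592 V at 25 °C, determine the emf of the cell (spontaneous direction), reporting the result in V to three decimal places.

Mn³⁺/Mn²⁺ is the cathode (higher E°), Co²⁺/Co the anode: E°cell = +1.55 − (-0.28) = +1.83 V, n = 2.
Overall: 2 Mn³⁺(aq) + Co(s) → 2 Mn²⁺(aq) + Co²⁺(aq)
Q = [Mn²⁺]^2·[Co²⁺] / ([Mn³⁺]^2); log Q = -4.727.
E = E° − (0.0592/n) log Q = +1.83 − (0.0592/2)(-4.727) = +1.970 V.

+1.970 V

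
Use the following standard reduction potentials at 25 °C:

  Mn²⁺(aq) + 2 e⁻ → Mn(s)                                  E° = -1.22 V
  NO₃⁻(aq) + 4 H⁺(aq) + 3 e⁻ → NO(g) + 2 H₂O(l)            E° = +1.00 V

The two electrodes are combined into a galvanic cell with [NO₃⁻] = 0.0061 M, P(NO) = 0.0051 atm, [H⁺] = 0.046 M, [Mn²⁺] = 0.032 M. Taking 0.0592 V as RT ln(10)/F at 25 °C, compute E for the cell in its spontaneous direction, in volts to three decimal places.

+2.160 V

NO₃⁻/NO is the cathode (higher E°), Mn²⁺/Mn the anode: E°cell = +1.00 − (-1.22) = +2.22 V, n = 6.
Overall: 2 NO₃⁻(aq) + 8 H⁺(aq) + 3 Mn(s) → 2 NO(g) + 4 H₂O(l) + 3 Mn²⁺(aq)
Q = P(NO)^2·[Mn²⁺]^3 / ([NO₃⁻]^2·[H⁺]^8); log Q = 6.058.
E = E° − (0.0592/n) log Q = +2.22 − (0.0592/6)(6.058) = +2.160 V.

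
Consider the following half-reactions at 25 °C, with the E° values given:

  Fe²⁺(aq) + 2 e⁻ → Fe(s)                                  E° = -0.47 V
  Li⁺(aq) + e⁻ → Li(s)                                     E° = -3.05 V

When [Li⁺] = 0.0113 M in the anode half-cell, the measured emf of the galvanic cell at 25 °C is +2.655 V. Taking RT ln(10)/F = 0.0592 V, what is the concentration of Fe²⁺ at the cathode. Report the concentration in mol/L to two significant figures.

Fe²⁺/Fe is the cathode, Li⁺/Li the anode: E°cell = +2.58 V, n = 2.
Overall reaction: Fe²⁺(aq) + 2 Li(s) → Fe(s) + 2 Li⁺(aq); Q = [Li⁺]^2/[Fe²⁺]^1.
From E = E° − (0.0592/n) log Q: log Q = (E° − E)·n/0.0592 = (+2.58 − (+2.655))·2/0.0592 = -2.5338.
So 1·log[Fe²⁺] = 2·log(0.0113) − log Q = -3.8938 − (-2.5338) = -1.3600; [Fe²⁺] = 10^(-1.3600) ≈ 0.044 M.

0.044 M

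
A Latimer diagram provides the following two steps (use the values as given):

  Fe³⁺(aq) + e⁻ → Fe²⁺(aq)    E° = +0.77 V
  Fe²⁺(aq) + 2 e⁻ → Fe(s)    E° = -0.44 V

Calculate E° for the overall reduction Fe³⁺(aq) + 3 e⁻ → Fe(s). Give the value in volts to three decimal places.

-0.037 V

Since ΔG° = −nFE° is additive over sequential reductions, n₃E°₃ = n₁E°₁ + n₂E°₂.
E°₃ = (1×+0.77 + 2×-0.44) / 3 = (-0.110) / 3 = -0.037 V.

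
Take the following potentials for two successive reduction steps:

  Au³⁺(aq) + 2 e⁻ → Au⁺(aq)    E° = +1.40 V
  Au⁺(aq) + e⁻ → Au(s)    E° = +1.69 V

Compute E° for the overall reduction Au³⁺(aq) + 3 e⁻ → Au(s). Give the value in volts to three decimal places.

+1.497 V

Since ΔG° = −nFE° is additive over sequential reductions, n₃E°₃ = n₁E°₁ + n₂E°₂.
E°₃ = (2×+1.40 + 1×+1.69) / 3 = (+4.490) / 3 = +1.497 V.
E° values themselves are not directly additive — weighting by electron count is essential.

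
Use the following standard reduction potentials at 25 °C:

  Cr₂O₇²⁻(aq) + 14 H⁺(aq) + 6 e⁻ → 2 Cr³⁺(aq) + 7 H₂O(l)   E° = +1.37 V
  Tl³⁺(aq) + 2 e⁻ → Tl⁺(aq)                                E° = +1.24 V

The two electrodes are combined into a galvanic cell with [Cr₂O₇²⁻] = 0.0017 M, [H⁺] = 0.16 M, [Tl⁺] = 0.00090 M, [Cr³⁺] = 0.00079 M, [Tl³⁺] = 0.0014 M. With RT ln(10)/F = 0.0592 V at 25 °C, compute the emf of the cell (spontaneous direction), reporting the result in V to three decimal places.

+0.048 V

Cr₂O₇²⁻/Cr³⁺ is the cathode (higher E°), Tl³⁺/Tl⁺ the anode: E°cell = +1.37 − (+1.24) = +0.13 V, n = 6.
Overall: Cr₂O₇²⁻(aq) + 14 H⁺(aq) + 3 Tl⁺(aq) → 2 Cr³⁺(aq) + 7 H₂O(l) + 3 Tl³⁺(aq)
Q = [Cr³⁺]^2·[Tl³⁺]^3 / ([Cr₂O₇²⁻]·[H⁺]^14·[Tl⁺]^3); log Q = 8.283.
E = E° − (0.0592/n) log Q = +0.13 − (0.0592/6)(8.283) = +0.048 V.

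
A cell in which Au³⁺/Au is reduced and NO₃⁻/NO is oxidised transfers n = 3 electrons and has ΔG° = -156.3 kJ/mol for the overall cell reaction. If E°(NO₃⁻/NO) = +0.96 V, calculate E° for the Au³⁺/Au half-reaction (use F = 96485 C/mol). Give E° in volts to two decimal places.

E°cell = −ΔG°/(nF) = −(-156.3×10³)/((3)(96485)) = +0.540 V.
Since Au³⁺/Au is the cathode and NO₃⁻/NO the anode, E°cell = E°(Au³⁺/Au) − E°(NO₃⁻/NO).
So E°(Au³⁺/Au) = E°cell + E°(NO₃⁻/NO) = +0.540 + (+0.96) = +1.50 V.

+1.50 V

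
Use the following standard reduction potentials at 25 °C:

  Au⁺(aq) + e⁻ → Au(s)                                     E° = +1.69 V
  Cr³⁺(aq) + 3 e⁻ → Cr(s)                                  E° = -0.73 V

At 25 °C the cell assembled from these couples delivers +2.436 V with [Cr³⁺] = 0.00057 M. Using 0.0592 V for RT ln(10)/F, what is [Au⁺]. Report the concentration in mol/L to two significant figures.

Au⁺/Au is the cathode, Cr³⁺/Cr the anode: E°cell = +2.42 V, n = 3.
Overall reaction: 3 Au⁺(aq) + Cr(s) → 3 Au(s) + Cr³⁺(aq); Q = [Cr³⁺]^1/[Au⁺]^3.
From E = E° − (0.0592/n) log Q: log Q = (E° − E)·n/0.0592 = (+2.42 − (+2.436))·3/0.0592 = -0.8108.
So 3·log[Au⁺] = 1·log(0.00057) − log Q = -3.2441 − (-0.8108) = -2.4333; log[Au⁺] = -2.4333 / 3 = -0.8111; [Au⁺] = 10^(-0.8111) ≈ 0.15 M.

0.15 M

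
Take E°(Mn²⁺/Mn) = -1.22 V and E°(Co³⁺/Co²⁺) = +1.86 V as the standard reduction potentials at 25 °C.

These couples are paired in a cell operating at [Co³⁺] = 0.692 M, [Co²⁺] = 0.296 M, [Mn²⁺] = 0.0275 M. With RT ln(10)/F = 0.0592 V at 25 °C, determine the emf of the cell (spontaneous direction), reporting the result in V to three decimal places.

Co³⁺/Co²⁺ is the cathode (higher E°), Mn²⁺/Mn the anode: E°cell = +1.86 − (-1.22) = +3.08 V, n = 2.
Overall: 2 Co³⁺(aq) + Mn(s) → 2 Co²⁺(aq) + Mn²⁺(aq)
Q = [Co²⁺]^2·[Mn²⁺] / ([Co³⁺]^2); log Q = -2.298.
E = E° − (0.0592/n) log Q = +3.08 − (0.0592/2)(-2.298) = +3.148 V.

+3.148 V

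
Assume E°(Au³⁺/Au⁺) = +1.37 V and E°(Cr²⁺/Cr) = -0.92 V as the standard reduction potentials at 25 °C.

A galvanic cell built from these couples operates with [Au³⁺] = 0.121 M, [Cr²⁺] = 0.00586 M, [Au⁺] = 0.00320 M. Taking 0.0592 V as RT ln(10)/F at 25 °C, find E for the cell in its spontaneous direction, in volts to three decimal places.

+2.403 V

Au³⁺/Au⁺ is the cathode (higher E°), Cr²⁺/Cr the anode: E°cell = +1.37 − (-0.92) = +2.29 V, n = 2.
Overall: Au³⁺(aq) + Cr(s) → Au⁺(aq) + Cr²⁺(aq)
Q = [Au⁺]·[Cr²⁺] / ([Au³⁺]); log Q = -3.810.
E = E° − (0.0592/n) log Q = +2.29 − (0.0592/2)(-3.810) = +2.403 V.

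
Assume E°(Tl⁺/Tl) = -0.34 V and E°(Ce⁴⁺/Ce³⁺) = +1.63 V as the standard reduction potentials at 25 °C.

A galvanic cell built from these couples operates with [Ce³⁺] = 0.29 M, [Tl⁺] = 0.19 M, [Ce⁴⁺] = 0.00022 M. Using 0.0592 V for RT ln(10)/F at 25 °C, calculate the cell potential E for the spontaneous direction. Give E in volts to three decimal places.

+1.828 V

Ce⁴⁺/Ce³⁺ is the cathode (higher E°), Tl⁺/Tl the anode: E°cell = +1.63 − (-0.34) = +1.97 V, n = 1.
Overall: Ce⁴⁺(aq) + Tl(s) → Ce³⁺(aq) + Tl⁺(aq)
Q = [Ce³⁺]·[Tl⁺] / ([Ce⁴⁺]); log Q = 2.399.
E = E° − (0.0592/n) log Q = +1.97 − (0.0592/1)(2.399) = +1.828 V.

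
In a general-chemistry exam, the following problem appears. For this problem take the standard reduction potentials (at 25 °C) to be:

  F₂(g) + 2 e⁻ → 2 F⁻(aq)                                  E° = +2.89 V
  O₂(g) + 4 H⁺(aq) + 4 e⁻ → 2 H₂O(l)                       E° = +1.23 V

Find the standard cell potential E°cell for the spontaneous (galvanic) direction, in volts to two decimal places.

The F₂/F⁻ couple has the higher reduction potential, so it is the cathode; O₂/H₂O is oxidised at the anode.
E°cell = E°(cathode) − E°(anode) = (+2.89) − (+1.23) = +1.66 V.

+1.66 V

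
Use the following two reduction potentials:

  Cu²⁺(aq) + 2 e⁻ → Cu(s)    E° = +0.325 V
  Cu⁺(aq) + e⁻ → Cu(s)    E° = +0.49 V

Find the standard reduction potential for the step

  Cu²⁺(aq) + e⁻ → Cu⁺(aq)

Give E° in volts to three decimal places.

Sequential free energies add, so n₃E°₃ = n₁E°₁ + n₂E°₂.
With n₃ = 2, and the known step contributing 1×(+0.49) V, the unknown satisfies 1·E° = 2×(+0.325) − 1×(+0.49) = +0.160.
E° = +0.160 / 1 = +0.160 V.

+0.160 V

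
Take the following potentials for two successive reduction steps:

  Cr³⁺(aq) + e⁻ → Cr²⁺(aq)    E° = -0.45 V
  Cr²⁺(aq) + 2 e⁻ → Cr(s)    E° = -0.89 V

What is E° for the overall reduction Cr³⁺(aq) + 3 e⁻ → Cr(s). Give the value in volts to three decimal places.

-0.743 V

Since ΔG° = −nFE° is additive over sequential reductions, n₃E°₃ = n₁E°₁ + n₂E°₂.
E°₃ = (1×-0.45 + 2×-0.89) / 3 = (-2.230) / 3 = -0.743 V.
E° values themselves are not directly additive — weighting by electron count is essential.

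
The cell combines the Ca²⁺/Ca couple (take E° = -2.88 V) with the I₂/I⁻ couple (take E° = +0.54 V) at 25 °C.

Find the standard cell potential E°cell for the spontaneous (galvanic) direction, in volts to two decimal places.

+3.42 V

The I₂/I⁻ couple has the higher reduction potential, so it is the cathode; Ca²⁺/Ca is oxidised at the anode.
E°cell = E°(cathode) − E°(anode) = (+0.54) − (-2.88) = +3.42 V.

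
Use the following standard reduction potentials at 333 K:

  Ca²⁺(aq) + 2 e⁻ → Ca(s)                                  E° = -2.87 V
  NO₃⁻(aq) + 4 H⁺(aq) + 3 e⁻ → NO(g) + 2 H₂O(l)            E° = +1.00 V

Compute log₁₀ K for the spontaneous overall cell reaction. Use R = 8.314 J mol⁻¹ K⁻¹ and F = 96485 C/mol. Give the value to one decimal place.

351.4

Cathode: NO₃⁻/NO; anode: Ca²⁺/Ca. E°cell = (+1.00) − (-2.87) = +3.87 V, with n = 6.
ΔG° = −nFE° = −RT ln K, so ln K = nFE°/(RT) = (6)(96485)(+3.87) / ((8.314)(333)) = 809.222.
log₁₀ K = 809.222 / ln 10 = 351.4.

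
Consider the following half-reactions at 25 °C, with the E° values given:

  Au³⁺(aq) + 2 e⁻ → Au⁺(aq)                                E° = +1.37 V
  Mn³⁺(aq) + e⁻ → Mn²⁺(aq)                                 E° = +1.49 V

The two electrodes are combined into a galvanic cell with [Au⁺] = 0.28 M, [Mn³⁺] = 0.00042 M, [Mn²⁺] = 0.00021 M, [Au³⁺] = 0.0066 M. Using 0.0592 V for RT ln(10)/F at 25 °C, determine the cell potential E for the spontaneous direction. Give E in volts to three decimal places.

Mn³⁺/Mn²⁺ is the cathode (higher E°), Au³⁺/Au⁺ the anode: E°cell = +1.49 − (+1.37) = +0.12 V, n = 2.
Overall: 2 Mn³⁺(aq) + Au⁺(aq) → 2 Mn²⁺(aq) + Au³⁺(aq)
Q = [Mn²⁺]^2·[Au³⁺] / ([Mn³⁺]^2·[Au⁺]); log Q = -2.230.
E = E° − (0.0592/n) log Q = +0.12 − (0.0592/2)(-2.230) = +0.186 V.

+0.186 V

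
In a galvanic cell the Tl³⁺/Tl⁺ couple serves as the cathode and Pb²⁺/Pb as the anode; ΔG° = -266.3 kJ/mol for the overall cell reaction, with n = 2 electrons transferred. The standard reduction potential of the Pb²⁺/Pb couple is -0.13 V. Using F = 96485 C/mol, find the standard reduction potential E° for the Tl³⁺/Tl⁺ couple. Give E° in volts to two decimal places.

+1.25 V

E°cell = −ΔG°/(nF) = −(-266.3×10³)/((2)(96485)) = +1.380 V.
Since Tl³⁺/Tl⁺ is the cathode and Pb²⁺/Pb the anode, E°cell = E°(Tl³⁺/Tl⁺) − E°(Pb²⁺/Pb).
So E°(Tl³⁺/Tl⁺) = E°cell + E°(Pb²⁺/Pb) = +1.380 + (-0.13) = +1.25 V.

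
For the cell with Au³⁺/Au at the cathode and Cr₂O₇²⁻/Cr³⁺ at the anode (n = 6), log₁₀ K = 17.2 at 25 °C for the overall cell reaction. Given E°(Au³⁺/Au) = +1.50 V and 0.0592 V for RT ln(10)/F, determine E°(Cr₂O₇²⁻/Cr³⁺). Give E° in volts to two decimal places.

E°cell = (0.0592/n)·log K = (0.0592/6)(17.2) = +0.170 V.
Since Au³⁺/Au is the cathode and Cr₂O₇²⁻/Cr³⁺ the anode, E°cell = E°(Au³⁺/Au) − E°(Cr₂O₇²⁻/Cr³⁺).
So E°(Cr₂O₇²⁻/Cr³⁺) = E°(Au³⁺/Au) − E°cell = (+1.50) − (+0.170) = +1.33 V.

+1.33 V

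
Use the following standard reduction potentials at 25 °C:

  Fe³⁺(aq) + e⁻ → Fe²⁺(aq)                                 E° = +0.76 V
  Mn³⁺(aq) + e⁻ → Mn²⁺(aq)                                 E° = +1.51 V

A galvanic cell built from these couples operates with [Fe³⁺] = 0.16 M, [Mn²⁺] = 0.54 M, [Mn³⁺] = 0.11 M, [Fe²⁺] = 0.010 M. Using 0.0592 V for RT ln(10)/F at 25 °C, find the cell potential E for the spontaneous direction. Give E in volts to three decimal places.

+0.638 V

Mn³⁺/Mn²⁺ is the cathode (higher E°), Fe³⁺/Fe²⁺ the anode: E°cell = +1.51 − (+0.76) = +0.75 V, n = 1.
Overall: Mn³⁺(aq) + Fe²⁺(aq) → Mn²⁺(aq) + Fe³⁺(aq)
Q = [Mn²⁺]·[Fe³⁺] / ([Mn³⁺]·[Fe²⁺]); log Q = 1.895.
E = E° − (0.0592/n) log Q = +0.75 − (0.0592/1)(1.895) = +0.638 V.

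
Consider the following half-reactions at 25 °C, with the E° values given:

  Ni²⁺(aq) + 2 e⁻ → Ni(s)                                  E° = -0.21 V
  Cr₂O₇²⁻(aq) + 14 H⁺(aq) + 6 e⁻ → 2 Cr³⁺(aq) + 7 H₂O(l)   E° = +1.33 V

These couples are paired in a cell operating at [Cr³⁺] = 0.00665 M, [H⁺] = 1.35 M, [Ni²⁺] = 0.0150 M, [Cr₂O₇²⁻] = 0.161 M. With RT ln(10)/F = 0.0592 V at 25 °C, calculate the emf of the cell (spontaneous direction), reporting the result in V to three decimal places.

Cr₂O₇²⁻/Cr³⁺ is the cathode (higher E°), Ni²⁺/Ni the anode: E°cell = +1.33 − (-0.21) = +1.54 V, n = 6.
Overall: Cr₂O₇²⁻(aq) + 14 H⁺(aq) + 3 Ni(s) → 2 Cr³⁺(aq) + 7 H₂O(l) + 3 Ni²⁺(aq)
Q = [Cr³⁺]^2·[Ni²⁺]^3 / ([Cr₂O₇²⁻]·[H⁺]^14); log Q = -10.858.
E = E° − (0.0592/n) log Q = +1.54 − (0.0592/6)(-10.858) = +1.647 V.

+1.647 V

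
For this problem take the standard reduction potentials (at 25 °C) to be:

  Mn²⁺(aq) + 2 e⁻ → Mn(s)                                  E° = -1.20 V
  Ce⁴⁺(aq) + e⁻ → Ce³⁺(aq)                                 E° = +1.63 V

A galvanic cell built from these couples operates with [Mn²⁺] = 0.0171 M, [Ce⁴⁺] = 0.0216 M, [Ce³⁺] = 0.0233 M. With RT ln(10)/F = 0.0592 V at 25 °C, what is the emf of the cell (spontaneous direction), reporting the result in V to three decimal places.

+2.880 V

Ce⁴⁺/Ce³⁺ is the cathode (higher E°), Mn²⁺/Mn the anode: E°cell = +1.63 − (-1.20) = +2.83 V, n = 2.
Overall: 2 Ce⁴⁺(aq) + Mn(s) → 2 Ce³⁺(aq) + Mn²⁺(aq)
Q = [Ce³⁺]^2·[Mn²⁺] / ([Ce⁴⁺]^2); log Q = -1.701.
E = E° − (0.0592/n) log Q = +2.83 − (0.0592/2)(-1.701) = +2.880 V.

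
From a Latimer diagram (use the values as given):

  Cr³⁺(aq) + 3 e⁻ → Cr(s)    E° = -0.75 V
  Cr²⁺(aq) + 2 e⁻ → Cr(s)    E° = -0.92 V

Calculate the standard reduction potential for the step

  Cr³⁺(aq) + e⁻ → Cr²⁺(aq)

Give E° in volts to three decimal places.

Sequential free energies add, so n₃E°₃ = n₁E°₁ + n₂E°₂.
With n₃ = 3, and the known step contributing 2×(-0.92) V, the unknown satisfies 1·E° = 3×(-0.75) − 2×(-0.92) = -0.410.
E° = -0.410 / 1 = -0.410 V.

-0.410 V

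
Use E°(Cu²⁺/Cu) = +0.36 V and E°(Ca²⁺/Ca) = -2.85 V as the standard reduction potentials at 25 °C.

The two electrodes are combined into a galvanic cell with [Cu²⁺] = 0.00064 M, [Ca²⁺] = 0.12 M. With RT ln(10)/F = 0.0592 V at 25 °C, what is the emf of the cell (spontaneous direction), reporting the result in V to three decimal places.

+3.143 V

Cu²⁺/Cu is the cathode (higher E°), Ca²⁺/Ca the anode: E°cell = +0.36 − (-2.85) = +3.21 V, n = 2.
Overall: Cu²⁺(aq) + Ca(s) → Cu(s) + Ca²⁺(aq)
Q = [Ca²⁺] / ([Cu²⁺]); log Q = 2.273.
E = E° − (0.0592/n) log Q = +3.21 − (0.0592/2)(2.273) = +3.143 V.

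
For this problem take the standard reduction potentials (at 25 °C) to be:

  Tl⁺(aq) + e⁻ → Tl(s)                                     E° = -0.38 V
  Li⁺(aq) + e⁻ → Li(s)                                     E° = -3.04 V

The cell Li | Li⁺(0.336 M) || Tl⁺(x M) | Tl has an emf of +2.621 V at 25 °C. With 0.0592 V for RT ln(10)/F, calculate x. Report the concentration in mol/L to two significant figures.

Tl⁺/Tl is the cathode, Li⁺/Li the anode: E°cell = +2.66 V, n = 1.
Overall reaction: Tl⁺(aq) + Li(s) → Tl(s) + Li⁺(aq); Q = [Li⁺]^1/[Tl⁺]^1.
From E = E° − (0.0592/n) log Q: log Q = (E° − E)·n/0.0592 = (+2.66 − (+2.621))·1/0.0592 = 0.6588.
So 1·log[Tl⁺] = 1·log(0.336) − log Q = -0.4737 − (0.6588) = -1.1325; [Tl⁺] = 10^(-1.1325) ≈ 0.074 M.

0.074 M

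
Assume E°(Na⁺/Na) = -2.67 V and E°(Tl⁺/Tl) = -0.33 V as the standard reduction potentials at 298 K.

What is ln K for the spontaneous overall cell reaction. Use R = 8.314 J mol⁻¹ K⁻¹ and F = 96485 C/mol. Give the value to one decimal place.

91.1

Cathode: Tl⁺/Tl; anode: Na⁺/Na. E°cell = (-0.33) − (-2.67) = +2.34 V, with n = 1.
ΔG° = −nFE° = −RT ln K, so ln K = nFE°/(RT) = (1)(96485)(+2.34) / ((8.314)(298)) = 91.127.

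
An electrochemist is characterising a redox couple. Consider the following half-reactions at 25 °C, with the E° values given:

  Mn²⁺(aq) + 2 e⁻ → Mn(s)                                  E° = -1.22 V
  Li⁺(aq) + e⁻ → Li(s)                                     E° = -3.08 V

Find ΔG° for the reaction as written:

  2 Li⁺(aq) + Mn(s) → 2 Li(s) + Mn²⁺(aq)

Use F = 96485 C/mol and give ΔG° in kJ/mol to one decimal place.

As written, Li⁺/Li is reduced (cathode) and Mn²⁺/Mn is oxidised (anode), so E°cell = (-3.08) − (-1.22) = -1.86 V.
Balancing electrons gives n = 2.
ΔG° = −nFE° = −(2)(96485)(-1.86) = 358,924 J = +358.9 kJ/mol.

+358.9 kJ/mol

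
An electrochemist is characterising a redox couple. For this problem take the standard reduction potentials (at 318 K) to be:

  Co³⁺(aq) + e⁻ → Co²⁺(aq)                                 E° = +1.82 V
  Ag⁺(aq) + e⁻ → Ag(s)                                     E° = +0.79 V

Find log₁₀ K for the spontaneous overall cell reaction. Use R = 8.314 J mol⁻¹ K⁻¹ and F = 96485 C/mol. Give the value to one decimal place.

Cathode: Co³⁺/Co²⁺; anode: Ag⁺/Ag. E°cell = (+1.82) − (+0.79) = +1.03 V, with n = 1.
ΔG° = −nFE° = −RT ln K, so ln K = nFE°/(RT) = (1)(96485)(+1.03) / ((8.314)(318)) = 37.589.
log₁₀ K = 37.589 / ln 10 = 16.3.

16.3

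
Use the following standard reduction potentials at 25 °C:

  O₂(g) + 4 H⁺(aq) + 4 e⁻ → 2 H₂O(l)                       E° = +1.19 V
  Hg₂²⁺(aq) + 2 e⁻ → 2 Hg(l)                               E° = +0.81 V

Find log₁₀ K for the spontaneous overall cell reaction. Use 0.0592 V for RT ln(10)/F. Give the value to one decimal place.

Cathode: O₂/H₂O; anode: Hg₂²⁺/Hg. E°cell = +0.38 V, n = 4.
log K = nE°cell / 0.0592 = (4)(+0.38) / 0.0592 = 25.7.

25.7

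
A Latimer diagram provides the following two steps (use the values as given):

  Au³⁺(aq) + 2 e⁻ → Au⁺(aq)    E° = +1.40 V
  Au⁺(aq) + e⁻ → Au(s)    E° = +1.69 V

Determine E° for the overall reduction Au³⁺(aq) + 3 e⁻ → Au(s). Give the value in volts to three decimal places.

+1.497 V

Adding the free-energy changes (−nFE°) of the two steps gives −n₃FE°₃ = −n₁FE°₁ − n₂FE°₂.
E°₃ = (2×+1.40 + 1×+1.69) / 3 = (+4.490) / 3 = +1.497 V.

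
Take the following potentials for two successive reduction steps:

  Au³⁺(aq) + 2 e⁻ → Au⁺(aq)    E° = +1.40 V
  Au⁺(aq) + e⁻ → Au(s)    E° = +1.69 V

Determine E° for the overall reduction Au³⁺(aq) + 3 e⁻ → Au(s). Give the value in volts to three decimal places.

+1.497 V

Adding the free-energy changes (−nFE°) of the two steps gives −n₃FE°₃ = −n₁FE°₁ − n₂FE°₂.
E°₃ = (2×+1.40 + 1×+1.69) / 3 = (+4.490) / 3 = +1.497 V.
Simply averaging or adding the two E° values would be wrong; the electron-weighted sum is required.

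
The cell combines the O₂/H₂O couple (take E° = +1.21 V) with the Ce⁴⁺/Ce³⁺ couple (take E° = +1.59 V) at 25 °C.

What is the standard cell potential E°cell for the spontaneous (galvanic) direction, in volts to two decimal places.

The Ce⁴⁺/Ce³⁺ couple has the higher reduction potential, so it is the cathode; O₂/H₂O is oxidised at the anode.
E°cell = E°(cathode) − E°(anode) = (+1.59) − (+1.21) = +0.38 V.
Since E°cell > 0, the reaction is spontaneous under standard conditions.

+0.38 V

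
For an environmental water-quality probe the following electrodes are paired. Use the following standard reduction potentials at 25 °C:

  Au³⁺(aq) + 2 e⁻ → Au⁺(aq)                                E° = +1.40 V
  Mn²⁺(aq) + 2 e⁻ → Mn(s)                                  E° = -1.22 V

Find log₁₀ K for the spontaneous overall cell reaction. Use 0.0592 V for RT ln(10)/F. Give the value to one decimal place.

88.5

Cathode: Au³⁺/Au⁺; anode: Mn²⁺/Mn. E°cell = +2.62 V, n = 2.
log K = nE°cell / 0.0592 = (2)(+2.62) / 0.0592 = 88.5.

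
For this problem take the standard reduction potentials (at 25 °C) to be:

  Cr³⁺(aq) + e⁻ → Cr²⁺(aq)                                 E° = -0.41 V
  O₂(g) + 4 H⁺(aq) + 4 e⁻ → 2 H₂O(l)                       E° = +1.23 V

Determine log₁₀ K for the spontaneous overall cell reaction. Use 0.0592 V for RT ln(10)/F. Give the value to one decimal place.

110.8

Cathode: O₂/H₂O; anode: Cr³⁺/Cr²⁺. E°cell = +1.64 V, n = 4.
log K = nE°cell / 0.0592 = (4)(+1.64) / 0.0592 = 110.8.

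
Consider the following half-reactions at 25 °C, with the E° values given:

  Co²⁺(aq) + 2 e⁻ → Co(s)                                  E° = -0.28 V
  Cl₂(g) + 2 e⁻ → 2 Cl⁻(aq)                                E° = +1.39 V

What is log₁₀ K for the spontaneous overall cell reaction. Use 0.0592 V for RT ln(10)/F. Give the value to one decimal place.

56.4

Cathode: Cl₂/Cl⁻; anode: Co²⁺/Co. E°cell = +1.67 V, n = 2.
log K = nE°cell / 0.0592 = (2)(+1.67) / 0.0592 = 56.4.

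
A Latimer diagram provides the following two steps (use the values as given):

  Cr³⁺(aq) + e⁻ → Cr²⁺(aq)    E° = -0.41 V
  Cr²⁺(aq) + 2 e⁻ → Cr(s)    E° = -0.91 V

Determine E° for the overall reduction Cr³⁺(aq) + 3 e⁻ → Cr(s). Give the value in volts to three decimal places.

-0.743 V

Since ΔG° = −nFE° is additive over sequential reductions, n₃E°₃ = n₁E°₁ + n₂E°₂.
E°₃ = (1×-0.41 + 2×-0.91) / 3 = (-2.230) / 3 = -0.743 V.
E° values themselves are not directly additive — weighting by electron count is essential.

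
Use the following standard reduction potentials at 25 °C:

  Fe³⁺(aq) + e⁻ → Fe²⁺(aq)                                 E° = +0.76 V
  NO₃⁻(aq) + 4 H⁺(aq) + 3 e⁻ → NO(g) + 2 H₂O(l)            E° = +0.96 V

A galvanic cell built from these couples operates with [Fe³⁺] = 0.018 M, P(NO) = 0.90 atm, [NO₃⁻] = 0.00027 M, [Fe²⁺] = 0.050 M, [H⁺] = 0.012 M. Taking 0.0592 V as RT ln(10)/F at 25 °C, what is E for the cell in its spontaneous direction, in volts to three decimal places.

NO₃⁻/NO is the cathode (higher E°), Fe³⁺/Fe²⁺ the anode: E°cell = +0.96 − (+0.76) = +0.20 V, n = 3.
Overall: NO₃⁻(aq) + 4 H⁺(aq) + 3 Fe²⁺(aq) → NO(g) + 2 H₂O(l) + 3 Fe³⁺(aq)
Q = P(NO)·[Fe³⁺]^3 / ([NO₃⁻]·[H⁺]^4·[Fe²⁺]^3); log Q = 9.875.
E = E° − (0.0592/n) log Q = +0.20 − (0.0592/3)(9.875) = +0.005 V.

+0.005 V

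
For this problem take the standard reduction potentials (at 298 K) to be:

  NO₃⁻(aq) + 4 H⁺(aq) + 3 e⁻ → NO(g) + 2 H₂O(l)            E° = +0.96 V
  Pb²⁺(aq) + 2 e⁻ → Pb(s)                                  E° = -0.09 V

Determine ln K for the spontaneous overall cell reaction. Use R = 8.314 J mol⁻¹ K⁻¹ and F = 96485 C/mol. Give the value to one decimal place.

Cathode: NO₃⁻/NO; anode: Pb²⁺/Pb. E°cell = (+0.96) − (-0.09) = +1.05 V, with n = 6.
ΔG° = −nFE° = −RT ln K, so ln K = nFE°/(RT) = (6)(96485)(+1.05) / ((8.314)(298)) = 245.343.

245.3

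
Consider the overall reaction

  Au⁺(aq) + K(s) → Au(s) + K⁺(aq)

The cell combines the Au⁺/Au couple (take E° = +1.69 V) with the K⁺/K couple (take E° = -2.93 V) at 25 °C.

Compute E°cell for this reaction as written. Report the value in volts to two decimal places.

The Au⁺/Au couple has the higher reduction potential, so it is the cathode; K⁺/K is oxidised at the anode.
E°cell = E°(cathode) − E°(anode) = (+1.69) − (-2.93) = +4.62 V.
Since E°cell > 0, the reaction is spontaneous under standard conditions.

+4.62 V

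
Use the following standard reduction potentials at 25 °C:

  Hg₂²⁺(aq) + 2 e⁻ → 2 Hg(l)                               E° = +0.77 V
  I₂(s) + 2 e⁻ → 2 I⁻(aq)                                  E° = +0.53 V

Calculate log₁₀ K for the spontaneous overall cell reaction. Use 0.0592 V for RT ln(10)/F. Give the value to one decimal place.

Cathode: Hg₂²⁺/Hg; anode: I₂/I⁻. E°cell = +0.24 V, n = 2.
log K = nE°cell / 0.0592 = (2)(+0.24) / 0.0592 = 8.1.

8.1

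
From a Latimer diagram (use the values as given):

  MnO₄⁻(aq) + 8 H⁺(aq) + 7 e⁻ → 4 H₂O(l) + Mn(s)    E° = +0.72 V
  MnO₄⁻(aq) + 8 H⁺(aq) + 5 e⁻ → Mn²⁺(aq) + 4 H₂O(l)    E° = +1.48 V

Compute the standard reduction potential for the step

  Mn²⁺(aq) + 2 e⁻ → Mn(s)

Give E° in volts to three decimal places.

-1.180 V

Sequential free energies add, so n₃E°₃ = n₁E°₁ + n₂E°₂.
With n₃ = 7, and the known step contributing 5×(+1.48) V, the unknown satisfies 2·E° = 7×(+0.72) − 5×(+1.48) = -2.360.
E° = -2.360 / 2 = -1.180 V.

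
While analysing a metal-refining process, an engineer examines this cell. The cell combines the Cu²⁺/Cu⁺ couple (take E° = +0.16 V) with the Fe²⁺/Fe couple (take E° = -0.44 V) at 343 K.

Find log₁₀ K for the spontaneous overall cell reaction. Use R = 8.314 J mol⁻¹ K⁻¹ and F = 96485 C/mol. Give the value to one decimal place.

Cathode: Cu²⁺/Cu⁺; anode: Fe²⁺/Fe. E°cell = (+0.16) − (-0.44) = +0.60 V, with n = 2.
ΔG° = −nFE° = −RT ln K, so ln K = nFE°/(RT) = (2)(96485)(+0.60) / ((8.314)(343)) = 40.601.
log₁₀ K = 40.601 / ln 10 = 17.6.

17.6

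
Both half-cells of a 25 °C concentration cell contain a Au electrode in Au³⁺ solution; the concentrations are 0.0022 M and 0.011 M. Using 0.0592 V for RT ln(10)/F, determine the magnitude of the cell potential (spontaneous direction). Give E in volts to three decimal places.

For a concentration cell E°cell = 0. The 0.011 M side is the cathode (reduction is favoured where [Au³⁺] is higher).
With n = 3, E = −(0.0592/3) log([Au³⁺]ₐₙ/[Au³⁺]꜀ₐₜ) = −(0.0592/3) log(0.0022/0.011) = −(0.0592/3)(-0.699) = +0.014 V.

+0.014 V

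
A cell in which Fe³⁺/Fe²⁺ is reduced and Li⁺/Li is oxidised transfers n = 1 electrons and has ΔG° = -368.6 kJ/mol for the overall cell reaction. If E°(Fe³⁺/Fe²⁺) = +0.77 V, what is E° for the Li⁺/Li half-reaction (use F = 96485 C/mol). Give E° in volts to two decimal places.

E°cell = −ΔG°/(nF) = −(-368.6×10³)/((1)(96485)) = +3.820 V.
Since Fe³⁺/Fe²⁺ is the cathode and Li⁺/Li the anode, E°cell = E°(Fe³⁺/Fe²⁺) − E°(Li⁺/Li).
So E°(Li⁺/Li) = E°(Fe³⁺/Fe²⁺) − E°cell = (+0.77) − (+3.820) = -3.05 V.

-3.05 V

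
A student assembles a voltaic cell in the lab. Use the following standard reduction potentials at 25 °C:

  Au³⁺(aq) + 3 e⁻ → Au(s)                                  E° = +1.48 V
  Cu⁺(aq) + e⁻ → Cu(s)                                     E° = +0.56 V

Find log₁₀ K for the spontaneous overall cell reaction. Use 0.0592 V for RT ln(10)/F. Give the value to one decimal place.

46.6

Cathode: Au³⁺/Au; anode: Cu⁺/Cu. E°cell = +0.92 V, n = 3.
log K = nE°cell / 0.0592 = (3)(+0.92) / 0.0592 = 46.6.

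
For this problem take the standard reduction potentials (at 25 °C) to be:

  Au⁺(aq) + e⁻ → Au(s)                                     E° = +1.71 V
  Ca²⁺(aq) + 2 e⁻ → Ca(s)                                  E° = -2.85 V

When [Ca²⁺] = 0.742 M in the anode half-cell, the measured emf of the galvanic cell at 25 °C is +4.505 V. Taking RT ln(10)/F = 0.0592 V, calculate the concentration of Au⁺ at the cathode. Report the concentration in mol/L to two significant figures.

0.10 M

Au⁺/Au is the cathode, Ca²⁺/Ca the anode: E°cell = +4.56 V, n = 2.
Overall reaction: 2 Au⁺(aq) + Ca(s) → 2 Au(s) + Ca²⁺(aq); Q = [Ca²⁺]^1/[Au⁺]^2.
From E = E° − (0.0592/n) log Q: log Q = (E° − E)·n/0.0592 = (+4.56 − (+4.505))·2/0.0592 = 1.8581.
So 2·log[Au⁺] = 1·log(0.742) − log Q = -0.1296 − (1.8581) = -1.9877; log[Au⁺] = -1.9877 / 2 = -0.9939; [Au⁺] = 10^(-0.9939) ≈ 0.10 M.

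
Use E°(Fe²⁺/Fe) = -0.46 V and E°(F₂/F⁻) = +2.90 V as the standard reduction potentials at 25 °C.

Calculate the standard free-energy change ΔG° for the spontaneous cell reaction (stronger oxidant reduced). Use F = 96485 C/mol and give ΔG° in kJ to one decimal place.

-648.4 kJ

F₂/F⁻ (E° = +2.90 V) is the cathode; Fe²⁺/Fe (E° = -0.46 V) is the anode, so E°cell = +3.36 V.
Balancing electrons gives n = 2 (lcm of 2 and 2).
ΔG° = −nFE° = −(2)(96485)(+3.36) = -648,379 J = -648.4 kJ.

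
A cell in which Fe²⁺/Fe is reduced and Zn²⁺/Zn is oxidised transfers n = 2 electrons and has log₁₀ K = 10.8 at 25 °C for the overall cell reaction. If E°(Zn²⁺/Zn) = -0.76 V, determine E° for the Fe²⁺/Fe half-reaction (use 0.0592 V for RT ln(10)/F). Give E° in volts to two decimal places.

E°cell = (0.0592/n)·log K = (0.0592/2)(10.8) = +0.320 V.
Since Fe²⁺/Fe is the cathode and Zn²⁺/Zn the anode, E°cell = E°(Fe²⁺/Fe) − E°(Zn²⁺/Zn).
So E°(Fe²⁺/Fe) = E°cell + E°(Zn²⁺/Zn) = +0.320 + (-0.76) = -0.44 V.

-0.44 V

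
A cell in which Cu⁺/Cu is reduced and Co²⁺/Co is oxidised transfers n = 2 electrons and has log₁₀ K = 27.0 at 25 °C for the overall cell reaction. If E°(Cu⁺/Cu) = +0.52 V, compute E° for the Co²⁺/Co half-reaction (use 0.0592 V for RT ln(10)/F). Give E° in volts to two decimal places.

-0.28 V

E°cell = (0.0592/n)·log K = (0.0592/2)(27.0) = +0.799 V.
Since Cu⁺/Cu is the cathode and Co²⁺/Co the anode, E°cell = E°(Cu⁺/Cu) − E°(Co²⁺/Co).
So E°(Co²⁺/Co) = E°(Cu⁺/Cu) − E°cell = (+0.52) − (+0.799) = -0.28 V.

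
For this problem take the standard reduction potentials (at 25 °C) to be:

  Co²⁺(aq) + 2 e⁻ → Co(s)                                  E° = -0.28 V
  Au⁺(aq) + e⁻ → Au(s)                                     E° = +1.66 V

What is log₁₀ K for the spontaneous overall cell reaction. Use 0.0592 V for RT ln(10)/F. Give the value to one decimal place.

65.5

Cathode: Au⁺/Au; anode: Co²⁺/Co. E°cell = +1.94 V, n = 2.
log K = nE°cell / 0.0592 = (2)(+1.94) / 0.0592 = 65.5.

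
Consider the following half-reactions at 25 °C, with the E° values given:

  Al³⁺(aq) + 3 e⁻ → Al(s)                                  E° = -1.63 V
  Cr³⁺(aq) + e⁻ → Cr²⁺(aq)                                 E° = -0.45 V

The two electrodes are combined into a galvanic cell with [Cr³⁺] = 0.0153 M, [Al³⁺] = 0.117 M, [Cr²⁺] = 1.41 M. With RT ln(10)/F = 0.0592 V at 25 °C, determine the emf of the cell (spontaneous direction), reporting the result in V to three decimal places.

+1.082 V

Cr³⁺/Cr²⁺ is the cathode (higher E°), Al³⁺/Al the anode: E°cell = -0.45 − (-1.63) = +1.18 V, n = 3.
Overall: 3 Cr³⁺(aq) + Al(s) → 3 Cr²⁺(aq) + Al³⁺(aq)
Q = [Cr²⁺]^3·[Al³⁺] / ([Cr³⁺]^3); log Q = 4.962.
E = E° − (0.0592/n) log Q = +1.18 − (0.0592/3)(4.962) = +1.082 V.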